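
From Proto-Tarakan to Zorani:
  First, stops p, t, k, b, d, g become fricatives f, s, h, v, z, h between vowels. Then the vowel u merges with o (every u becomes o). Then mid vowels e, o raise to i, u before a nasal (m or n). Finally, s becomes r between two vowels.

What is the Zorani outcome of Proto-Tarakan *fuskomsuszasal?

Zorani: start from *fuskomsuszasal.
  rule 1: no change — fuskomsuszasal
  rule 2 (vowel merger): fuskomsuszasal → foskomsoszasal
  rule 3 (pre-nasal raising): foskomsoszasal → foskumsoszasal
  rule 4 (rhotacism): foskumsoszasal → foskumsoszaral
  ⇒ Zorani foskumsoszaral

foskumsoszaral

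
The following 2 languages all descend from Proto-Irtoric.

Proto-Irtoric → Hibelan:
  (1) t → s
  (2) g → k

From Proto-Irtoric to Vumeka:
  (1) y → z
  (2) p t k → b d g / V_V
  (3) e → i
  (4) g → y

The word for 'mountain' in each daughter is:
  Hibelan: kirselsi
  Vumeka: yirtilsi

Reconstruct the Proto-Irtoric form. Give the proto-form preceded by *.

Position 4: Hibelan has s, Vumeka has t. Vumeka preserves t here (none of its changes turn any other segment into t), so the proto-segment is *t.
Position 5: Hibelan has e, Vumeka has i. Hibelan preserves e here (none of its changes turn any other segment into e), so the proto-segment is *e.
Verify the candidate proto-form against each daughter:
Hibelan: *girtelsi > girselsi > kirselsi  (by unconditioned shift, unconditioned shift)
Vumeka: start from *girtelsi.
  rule 1: no change — girtelsi
  rule 2: no change — girtelsi
  rule 3 (vowel merger): girtelsi → girtilsi
  rule 4 (unconditioned shift): girtilsi → yirtilsi
  ⇒ Vumeka yirtilsi
No other proto-form is consistent with every reflex, so the reconstruction is *girtelsi.

*girtelsi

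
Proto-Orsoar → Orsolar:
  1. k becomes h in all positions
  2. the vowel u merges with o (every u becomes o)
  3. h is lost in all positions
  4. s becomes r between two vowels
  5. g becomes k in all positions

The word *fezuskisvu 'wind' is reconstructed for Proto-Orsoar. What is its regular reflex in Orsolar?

fezorisvo

Orsolar: start from *fezuskisvu.
  rule 1 (unconditioned shift): fezuskisvu → fezushisvu
  rule 2 (vowel merger): fezushisvu → fezoshisvo
  rule 3 (h-loss): fezoshisvo → fezosisvo
  rule 4 (rhotacism): fezosisvo → fezorisvo
  rule 5: no change — fezorisvo
  ⇒ Orsolar fezorisvo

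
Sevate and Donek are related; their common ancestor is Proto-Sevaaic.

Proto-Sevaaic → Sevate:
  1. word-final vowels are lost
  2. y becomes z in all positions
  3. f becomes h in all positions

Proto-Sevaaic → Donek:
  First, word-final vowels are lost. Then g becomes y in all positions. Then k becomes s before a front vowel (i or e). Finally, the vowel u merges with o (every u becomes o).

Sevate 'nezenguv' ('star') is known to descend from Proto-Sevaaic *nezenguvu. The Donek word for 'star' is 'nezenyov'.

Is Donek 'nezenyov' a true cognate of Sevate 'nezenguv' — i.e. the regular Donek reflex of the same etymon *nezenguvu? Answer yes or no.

yes

Derive the expected Donek reflex of *nezenguvu:
Donek: *nezenguvu
  nezenguvu → nezenguv   [apocope]
  nezenguv → nezenyuv   [unconditioned shift]
  nezenyuv (rule 3 does not apply)
  nezenyuv → nezenyov   [vowel merger]
  giving Donek nezenyov.
Donek 'nezenyov' matches the regular reflex exactly, so the pair is cognate.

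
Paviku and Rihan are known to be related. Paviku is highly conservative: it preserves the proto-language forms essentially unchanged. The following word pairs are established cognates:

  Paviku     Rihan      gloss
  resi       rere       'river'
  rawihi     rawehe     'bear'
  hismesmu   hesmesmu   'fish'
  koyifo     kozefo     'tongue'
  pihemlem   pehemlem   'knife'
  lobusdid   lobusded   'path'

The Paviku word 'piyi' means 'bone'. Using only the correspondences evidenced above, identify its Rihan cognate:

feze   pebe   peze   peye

rawihi ~ rawehe, hismesmu ~ hesmesmu — Paviku i corresponds to Rihan e after a consonant, before a consonant other than r, m, n, p, b, f, v.
koyifo ~ kozefo — Paviku y corresponds to Rihan z between vowels (before a front vowel).
resi ~ rere, rawihi ~ rawehe — Paviku i corresponds to Rihan e word-finally.
Applying these to Paviku 'piyi':
  piyi → peyi   (i→e after a consonant, before a consonant other than r, m, n, p, b, f, v)
  peyi → pezi   (y→z between vowels (before a front vowel))
  pezi → peze   (i→e word-finally)
So the Rihan cognate is 'peze'.

peze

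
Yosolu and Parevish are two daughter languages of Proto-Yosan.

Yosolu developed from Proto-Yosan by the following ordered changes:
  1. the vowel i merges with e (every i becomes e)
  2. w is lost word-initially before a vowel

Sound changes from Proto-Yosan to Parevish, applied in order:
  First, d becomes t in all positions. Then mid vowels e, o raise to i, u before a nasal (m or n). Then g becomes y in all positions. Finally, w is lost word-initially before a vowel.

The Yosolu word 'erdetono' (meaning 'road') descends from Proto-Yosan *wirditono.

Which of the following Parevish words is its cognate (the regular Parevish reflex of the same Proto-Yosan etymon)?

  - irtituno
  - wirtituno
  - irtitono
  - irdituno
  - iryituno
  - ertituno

Parevish: start from *wirditono.
  rule 1 (unconditioned shift): wirditono → wirtitono
  rule 2 (pre-nasal raising): wirtitono → wirtituno
  rule 3: no change — wirtituno
  rule 4 (glide loss): wirtituno → irtituno
  ⇒ Parevish irtituno
The other candidates each miss or misapply at least one Parevish change.

irtituno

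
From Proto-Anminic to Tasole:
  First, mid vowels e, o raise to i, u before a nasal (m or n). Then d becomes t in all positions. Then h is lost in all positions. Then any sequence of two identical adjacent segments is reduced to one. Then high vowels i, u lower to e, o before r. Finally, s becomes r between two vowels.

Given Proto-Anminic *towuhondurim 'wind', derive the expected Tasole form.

Tasole: *towuhondurim
  towuhondurim → towuhundurim   [pre-nasal raising]
  towuhundurim → towuhunturim   [unconditioned shift]
  towuhunturim → towuunturim   [h-loss]
  towuunturim → towunturim   [degemination]
  towunturim → towuntorim   [pre-rhotic lowering]
  towuntorim (rule 6 does not apply)
  giving Tasole towuntorim.

towuntorim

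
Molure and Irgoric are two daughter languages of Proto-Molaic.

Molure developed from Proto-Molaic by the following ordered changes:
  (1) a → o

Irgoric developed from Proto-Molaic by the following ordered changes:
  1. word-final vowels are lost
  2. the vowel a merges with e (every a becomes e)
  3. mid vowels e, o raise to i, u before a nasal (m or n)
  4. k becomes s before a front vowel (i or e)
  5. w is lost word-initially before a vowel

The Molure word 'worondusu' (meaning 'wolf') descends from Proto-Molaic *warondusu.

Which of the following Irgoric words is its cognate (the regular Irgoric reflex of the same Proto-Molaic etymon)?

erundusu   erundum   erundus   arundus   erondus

erundus

Irgoric: *warondusu
  warondusu → warondus   [apocope]
  warondus → werondus   [vowel merger]
  werondus → werundus   [pre-nasal raising]
  werundus (rule 4 does not apply)
  werundus → erundus   [glide loss]
  giving Irgoric erundus.
Only 'erundus' matches the regular Irgoric development of *warondusu.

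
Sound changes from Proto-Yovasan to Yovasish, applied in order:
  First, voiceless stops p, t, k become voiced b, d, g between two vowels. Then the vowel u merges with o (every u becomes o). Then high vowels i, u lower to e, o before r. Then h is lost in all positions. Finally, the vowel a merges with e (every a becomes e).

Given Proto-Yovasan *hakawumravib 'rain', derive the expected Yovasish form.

Yovasish: *hakawumravib > hagawumravib > hagawomravib > agawomravib > egewomrevib  (by intervocalic voicing, vowel merger, h-loss, vowel merger)

egewomrevib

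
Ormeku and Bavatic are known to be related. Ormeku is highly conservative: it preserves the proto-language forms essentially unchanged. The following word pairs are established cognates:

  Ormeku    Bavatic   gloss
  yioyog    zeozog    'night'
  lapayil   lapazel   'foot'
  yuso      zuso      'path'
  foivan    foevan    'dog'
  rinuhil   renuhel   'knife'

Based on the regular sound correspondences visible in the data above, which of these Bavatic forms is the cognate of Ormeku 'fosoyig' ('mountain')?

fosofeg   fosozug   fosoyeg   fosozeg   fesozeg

fosozeg

lapayil ~ lapazel — Ormeku y corresponds to Bavatic z between vowels (before a front vowel).
lapayil ~ lapazel, rinuhil ~ renuhel — Ormeku i corresponds to Bavatic e after a consonant, before a consonant other than r, m, n, p, b, f, v.
Applying these to Ormeku 'fosoyig':
  fosoyig → fosozig   (y→z between vowels (before a front vowel))
  fosozig → fosozeg   (i→e after a consonant, before a consonant other than r, m, n, p, b, f, v)
So the Bavatic cognate is 'fosozeg'.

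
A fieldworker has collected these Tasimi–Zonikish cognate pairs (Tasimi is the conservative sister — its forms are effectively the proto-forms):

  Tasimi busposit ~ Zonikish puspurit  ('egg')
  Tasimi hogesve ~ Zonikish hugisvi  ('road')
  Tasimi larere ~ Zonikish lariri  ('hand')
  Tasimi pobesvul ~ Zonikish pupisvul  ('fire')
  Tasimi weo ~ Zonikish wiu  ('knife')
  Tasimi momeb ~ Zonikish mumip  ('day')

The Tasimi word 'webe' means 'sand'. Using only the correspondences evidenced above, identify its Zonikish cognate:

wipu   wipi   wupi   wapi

wipi

momeb ~ mumip — Tasimi e corresponds to Zonikish i after a consonant, before a labial obstruent.
pobesvul ~ pupisvul — Tasimi b corresponds to Zonikish p between vowels (before a front vowel).
hogesve ~ hugisvi, larere ~ lariri — Tasimi e corresponds to Zonikish i word-finally.
Applying these to Tasimi 'webe':
  webe → wibe   (e→i after a consonant, before a labial obstruent)
  wibe → wipe   (b→p between vowels (before a front vowel))
  wipe → wipi   (e→i word-finally)
So the Zonikish cognate is 'wipi'.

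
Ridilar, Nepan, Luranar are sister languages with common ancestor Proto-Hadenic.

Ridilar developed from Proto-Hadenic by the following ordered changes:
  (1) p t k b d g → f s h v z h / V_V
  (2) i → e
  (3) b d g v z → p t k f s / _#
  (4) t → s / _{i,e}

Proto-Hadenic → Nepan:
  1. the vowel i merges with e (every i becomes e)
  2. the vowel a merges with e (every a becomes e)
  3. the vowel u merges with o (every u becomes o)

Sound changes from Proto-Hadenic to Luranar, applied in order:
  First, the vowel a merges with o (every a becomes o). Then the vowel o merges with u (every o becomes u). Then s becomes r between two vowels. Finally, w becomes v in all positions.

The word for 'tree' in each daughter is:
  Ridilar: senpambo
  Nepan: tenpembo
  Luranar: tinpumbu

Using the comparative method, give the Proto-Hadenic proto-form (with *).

Position 5: Ridilar has a, Nepan has e, Luranar has u. Ridilar preserves a here (none of its changes turn any other segment into a), so the proto-segment is *a.
Position 8: Ridilar has o, Nepan has o, Luranar has u. Ridilar preserves o here (none of its changes turn any other segment into o), so the proto-segment is *o.
This points to *tinpambo. Verify forward in each daughter:
Ridilar: *tinpambo > tenpambo > senpambo  (by vowel merger, palatalisation)
Nepan: *tinpambo > tenpambo > tenpembo  (by vowel merger, vowel merger)
Luranar: start from *tinpambo.
  rule 1 (vowel merger): tinpambo → tinpombo
  rule 2 (vowel merger): tinpombo → tinpumbu
  rule 3: no change — tinpumbu
  rule 4: no change — tinpumbu
  ⇒ Luranar tinpumbu
Only *tinpambo yields all of Ridilar senpambo, Nepan tenpembo, Luranar tinpumbu.

*tinpambo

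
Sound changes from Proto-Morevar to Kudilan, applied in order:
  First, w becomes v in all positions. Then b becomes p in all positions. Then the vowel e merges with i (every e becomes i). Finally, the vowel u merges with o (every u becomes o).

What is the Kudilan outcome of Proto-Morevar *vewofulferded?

Kudilan: *vewofulferded
  vewofulferded → vevofulferded   [unconditioned shift]
  vevofulferded (rule 2 does not apply)
  vevofulferded → vivofulfirdid   [vowel merger]
  vivofulfirdid → vivofolfirdid   [vowel merger]
  giving Kudilan vivofolfirdid.

vivofolfirdid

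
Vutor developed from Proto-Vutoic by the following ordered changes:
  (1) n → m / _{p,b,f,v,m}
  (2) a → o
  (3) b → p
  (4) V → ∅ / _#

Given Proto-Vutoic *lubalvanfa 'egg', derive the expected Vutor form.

lupolvomf

Vutor: *lubalvanfa
  lubalvanfa → lubalvamfa   [nasal place assimilation]
  lubalvamfa → lubolvomfo   [vowel merger]
  lubolvomfo → lupolvomfo   [unconditioned shift]
  lupolvomfo → lupolvomf   [apocope]
  giving Vutor lupolvomf.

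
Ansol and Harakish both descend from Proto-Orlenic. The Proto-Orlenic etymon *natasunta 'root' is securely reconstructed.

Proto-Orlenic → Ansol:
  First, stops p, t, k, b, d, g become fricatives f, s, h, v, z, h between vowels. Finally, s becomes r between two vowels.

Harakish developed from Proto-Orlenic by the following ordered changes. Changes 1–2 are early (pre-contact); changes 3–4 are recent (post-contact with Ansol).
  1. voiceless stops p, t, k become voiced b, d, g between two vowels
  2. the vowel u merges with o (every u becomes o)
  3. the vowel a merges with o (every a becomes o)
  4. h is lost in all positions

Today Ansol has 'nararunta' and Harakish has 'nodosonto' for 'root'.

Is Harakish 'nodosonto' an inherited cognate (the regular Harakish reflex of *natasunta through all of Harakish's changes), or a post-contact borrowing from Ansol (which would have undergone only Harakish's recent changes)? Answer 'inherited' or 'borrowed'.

inherited

If inherited, *natasunta would pass through all of Harakish's changes:
Harakish: *natasunta
  natasunta → nadasunta   [intervocalic voicing]
  nadasunta → nadasonta   [vowel merger]
  nadasonta → nodosonto   [vowel merger]
  nodosonto (rule 4 does not apply)
  giving Harakish nodosonto.
If borrowed from Ansol 'nararunta' after the early changes, it would undergo only the recent ones:
  rule 3 (vowel merger): nararunta → nororunto
  rule 4 (h-loss): no change (nororunto)
  ⇒ as a loan: nororunto
Harakish 'nodosonto' matches the inherited outcome exactly, so it is an inherited cognate, not a loan.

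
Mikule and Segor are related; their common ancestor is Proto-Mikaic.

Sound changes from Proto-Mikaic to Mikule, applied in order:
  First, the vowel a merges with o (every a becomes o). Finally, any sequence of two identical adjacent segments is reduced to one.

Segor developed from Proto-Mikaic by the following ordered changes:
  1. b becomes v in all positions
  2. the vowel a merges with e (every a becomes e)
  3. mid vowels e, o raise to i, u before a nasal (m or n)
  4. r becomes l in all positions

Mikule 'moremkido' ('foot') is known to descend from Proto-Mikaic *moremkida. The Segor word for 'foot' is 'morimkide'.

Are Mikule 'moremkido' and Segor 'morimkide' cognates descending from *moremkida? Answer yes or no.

Derive the expected Segor reflex of *moremkida:
Segor: *moremkida
  moremkida (rule 1 does not apply)
  moremkida → moremkide   [vowel merger]
  moremkide → morimkide   [pre-nasal raising]
  morimkide → molimkide   [unconditioned shift]
  giving Segor molimkide.
The regular Segor reflex would be 'molimkide', but the attested form is 'morimkide'. The correspondence is irregular, so they are not cognates (the Segor form has a different source).

no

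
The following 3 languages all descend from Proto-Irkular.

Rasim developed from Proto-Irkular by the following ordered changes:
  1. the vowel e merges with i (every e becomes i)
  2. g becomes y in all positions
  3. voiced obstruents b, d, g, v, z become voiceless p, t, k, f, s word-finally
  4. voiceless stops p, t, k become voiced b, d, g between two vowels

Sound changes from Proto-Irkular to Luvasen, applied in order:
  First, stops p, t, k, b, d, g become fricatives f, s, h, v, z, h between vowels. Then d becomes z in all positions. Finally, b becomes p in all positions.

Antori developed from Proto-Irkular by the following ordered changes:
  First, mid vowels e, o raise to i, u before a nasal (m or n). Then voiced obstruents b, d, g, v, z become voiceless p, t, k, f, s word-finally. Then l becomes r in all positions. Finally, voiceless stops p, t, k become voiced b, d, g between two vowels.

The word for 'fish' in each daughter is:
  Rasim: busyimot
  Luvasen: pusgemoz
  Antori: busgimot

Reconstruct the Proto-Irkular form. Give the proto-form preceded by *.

*busgemod

Position 5: Rasim has i, Luvasen has e, Antori has i. Luvasen preserves e here (none of its changes turn any other segment into e), so the proto-segment is *e.
Position 1: Rasim has b, Luvasen has p, Antori has b. Taking the neighbouring segments as reconstructed: Rasim b can only go back to *b; Luvasen p could go back to *p or *b; Antori b can only go back to *b — the one source consistent with every daughter is *b.
Continuing position by position gives *busgemod; check it forward:
Rasim: start from *busgemod.
  rule 1 (vowel merger): busgemod → busgimod
  rule 2 (unconditioned shift): busgimod → busyimod
  rule 3 (final devoicing): busyimod → busyimot
  rule 4: no change — busyimot
  ⇒ Rasim busyimot
Luvasen: *busgemod > busgemoz > pusgemoz  (by unconditioned shift, unconditioned shift)
Antori: start from *busgemod.
  rule 1 (pre-nasal raising): busgemod → busgimod
  rule 2 (final devoicing): busgimod → busgimot
  rule 3: no change — busgimot
  rule 4: no change — busgimot
  ⇒ Antori busgimot
No other proto-form is consistent with every reflex, so the reconstruction is *busgemod.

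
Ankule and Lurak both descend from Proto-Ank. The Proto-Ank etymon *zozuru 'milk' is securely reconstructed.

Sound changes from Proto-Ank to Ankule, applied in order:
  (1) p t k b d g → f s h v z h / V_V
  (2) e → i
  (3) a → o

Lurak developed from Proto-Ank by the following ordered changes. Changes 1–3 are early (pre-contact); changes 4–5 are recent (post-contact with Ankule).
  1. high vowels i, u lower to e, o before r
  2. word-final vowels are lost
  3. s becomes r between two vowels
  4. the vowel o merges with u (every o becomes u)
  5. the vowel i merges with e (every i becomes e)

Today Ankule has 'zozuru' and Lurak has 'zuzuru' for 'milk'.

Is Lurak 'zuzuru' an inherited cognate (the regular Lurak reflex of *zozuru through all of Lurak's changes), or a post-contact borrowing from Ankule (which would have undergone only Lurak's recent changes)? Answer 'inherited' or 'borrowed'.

If inherited, *zozuru would pass through all of Lurak's changes:
Lurak: *zozuru > zozoru > zozor > zuzur  (by pre-rhotic lowering, apocope, vowel merger)
If borrowed from Ankule 'zozuru' after the early changes, it would undergo only the recent ones:
  rule 4 (vowel merger): zozuru → zuzuru
  rule 5 (vowel merger): no change (zuzuru)
  ⇒ as a loan: zuzuru
Lurak 'zuzuru' matches the loan outcome 'zuzuru', not the inherited 'zuzur' — it skipped the early Lurak changes, so it was borrowed from Ankule.

borrowed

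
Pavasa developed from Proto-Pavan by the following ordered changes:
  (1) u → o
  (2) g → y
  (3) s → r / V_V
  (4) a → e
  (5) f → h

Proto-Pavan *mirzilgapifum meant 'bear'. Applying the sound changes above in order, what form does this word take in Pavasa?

mirzilyepihom

Pavasa: *mirzilgapifum > mirzilgapifom > mirzilyapifom > mirzilyepifom > mirzilyepihom  (by vowel merger, unconditioned shift, vowel merger, unconditioned shift)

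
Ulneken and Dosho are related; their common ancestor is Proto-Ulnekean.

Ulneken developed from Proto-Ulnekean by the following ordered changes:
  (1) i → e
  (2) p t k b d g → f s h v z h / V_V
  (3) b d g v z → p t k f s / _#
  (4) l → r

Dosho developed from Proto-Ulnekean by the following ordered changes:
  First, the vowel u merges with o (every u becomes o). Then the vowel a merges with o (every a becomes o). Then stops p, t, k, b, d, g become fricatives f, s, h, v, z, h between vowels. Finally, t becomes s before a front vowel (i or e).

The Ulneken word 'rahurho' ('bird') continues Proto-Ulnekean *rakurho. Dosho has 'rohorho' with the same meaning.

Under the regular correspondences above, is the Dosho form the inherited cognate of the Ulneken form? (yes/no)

yes

Derive the expected Dosho reflex of *rakurho:
Dosho: *rakurho > rakorho > rokorho > rohorho  (by vowel merger, vowel merger, intervocalic lenition)
Dosho 'rohorho' matches the regular reflex exactly, so the pair is cognate.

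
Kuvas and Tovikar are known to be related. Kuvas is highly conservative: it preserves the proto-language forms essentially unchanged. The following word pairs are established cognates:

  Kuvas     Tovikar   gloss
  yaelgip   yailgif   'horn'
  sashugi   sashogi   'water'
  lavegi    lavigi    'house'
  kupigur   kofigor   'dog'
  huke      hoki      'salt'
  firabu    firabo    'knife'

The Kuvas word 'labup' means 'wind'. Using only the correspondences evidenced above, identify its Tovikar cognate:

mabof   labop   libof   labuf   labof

labof

kupigur ~ kofigor — Kuvas u corresponds to Tovikar o after a consonant, before a labial obstruent.
yaelgip ~ yailgif — Kuvas p corresponds to Tovikar f word-finally.
Applying these to Kuvas 'labup':
  labup → labop   (u→o after a consonant, before a labial obstruent)
  labop → labof   (p→f word-finally)
So the Tovikar cognate is 'labof'.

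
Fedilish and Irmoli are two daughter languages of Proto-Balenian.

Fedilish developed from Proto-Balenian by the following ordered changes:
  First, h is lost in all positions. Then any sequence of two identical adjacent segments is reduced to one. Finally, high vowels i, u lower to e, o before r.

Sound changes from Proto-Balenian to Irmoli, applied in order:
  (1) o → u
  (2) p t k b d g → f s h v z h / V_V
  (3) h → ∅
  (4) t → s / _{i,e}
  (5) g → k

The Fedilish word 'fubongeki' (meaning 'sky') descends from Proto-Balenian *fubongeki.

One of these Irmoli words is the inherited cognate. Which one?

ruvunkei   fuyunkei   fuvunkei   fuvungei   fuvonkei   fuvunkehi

Irmoli: *fubongeki > fubungeki > fuvungehi > fuvungei > fuvunkei  (by vowel merger, intervocalic lenition, h-loss, unconditioned shift)

fuvunkei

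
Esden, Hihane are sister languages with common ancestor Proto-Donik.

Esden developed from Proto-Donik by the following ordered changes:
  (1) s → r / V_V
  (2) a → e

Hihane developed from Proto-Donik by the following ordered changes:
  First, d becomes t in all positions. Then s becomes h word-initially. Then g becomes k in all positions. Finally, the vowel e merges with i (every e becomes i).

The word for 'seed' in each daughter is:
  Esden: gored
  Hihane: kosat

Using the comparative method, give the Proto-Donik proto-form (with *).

*gosad

Position 5: Esden has d, Hihane has t. Esden preserves d here (none of its changes turn any other segment into d), so the proto-segment is *d.
Position 1: Esden has g, Hihane has k. Esden preserves g here (none of its changes turn any other segment into g), so the proto-segment is *g.
Position 3: Esden has r, Hihane has s. Hihane preserves s here (none of its changes turn any other segment into s), so the proto-segment is *s.
Continuing position by position gives *gosad; check it forward:
Esden: *gosad > gorad > gored  (by rhotacism, vowel merger)
Hihane: start from *gosad.
  rule 1 (unconditioned shift): gosad → gosat
  rule 2: no change — gosat
  rule 3 (unconditioned shift): gosat → kosat
  rule 4: no change — kosat
  ⇒ Hihane kosat
No other proto-form is consistent with every reflex, so the reconstruction is *gosad.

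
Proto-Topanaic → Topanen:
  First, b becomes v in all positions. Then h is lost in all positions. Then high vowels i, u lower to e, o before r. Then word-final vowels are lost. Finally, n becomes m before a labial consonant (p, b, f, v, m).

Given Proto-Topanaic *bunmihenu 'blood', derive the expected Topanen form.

vummien

Topanen: start from *bunmihenu.
  rule 1 (unconditioned shift): bunmihenu → vunmihenu
  rule 2 (h-loss): vunmihenu → vunmienu
  rule 3: no change — vunmienu
  rule 4 (apocope): vunmienu → vunmien
  rule 5 (nasal place assimilation): vunmien → vummien
  ⇒ Topanen vummien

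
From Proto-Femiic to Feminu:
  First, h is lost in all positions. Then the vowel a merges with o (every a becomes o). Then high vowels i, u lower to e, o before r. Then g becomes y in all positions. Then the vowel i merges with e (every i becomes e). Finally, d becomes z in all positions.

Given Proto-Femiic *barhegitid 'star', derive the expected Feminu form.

boreyetez

Feminu: start from *barhegitid.
  rule 1 (h-loss): barhegitid → baregitid
  rule 2 (vowel merger): baregitid → boregitid
  rule 3: no change — boregitid
  rule 4 (unconditioned shift): boregitid → boreyitid
  rule 5 (vowel merger): boreyitid → boreyeted
  rule 6 (unconditioned shift): boreyeted → boreyetez
  ⇒ Feminu boreyetez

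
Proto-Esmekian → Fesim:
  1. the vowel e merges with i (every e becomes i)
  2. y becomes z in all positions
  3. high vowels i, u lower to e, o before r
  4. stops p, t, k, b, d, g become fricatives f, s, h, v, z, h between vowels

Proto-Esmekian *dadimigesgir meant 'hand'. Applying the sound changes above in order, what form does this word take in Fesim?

Fesim: *dadimigesgir
  dadimigesgir → dadimigisgir   [vowel merger]
  dadimigisgir (rule 2 does not apply)
  dadimigisgir → dadimigisger   [pre-rhotic lowering]
  dadimigisger → dazimihisger   [intervocalic lenition]
  giving Fesim dazimihisger.

dazimihisger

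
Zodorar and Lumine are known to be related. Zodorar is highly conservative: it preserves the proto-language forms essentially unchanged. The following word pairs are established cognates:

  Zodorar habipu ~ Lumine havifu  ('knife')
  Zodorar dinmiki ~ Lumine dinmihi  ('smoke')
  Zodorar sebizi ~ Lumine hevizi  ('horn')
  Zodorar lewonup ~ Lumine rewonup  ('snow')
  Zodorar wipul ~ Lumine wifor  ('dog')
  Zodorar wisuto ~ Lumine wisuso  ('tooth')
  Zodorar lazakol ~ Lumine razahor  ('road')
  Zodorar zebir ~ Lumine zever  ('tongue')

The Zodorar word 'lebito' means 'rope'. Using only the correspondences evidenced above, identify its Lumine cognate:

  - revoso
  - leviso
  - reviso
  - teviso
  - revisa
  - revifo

lewonup ~ rewonup — Zodorar l corresponds to Lumine r word-initially before a front vowel.
habipu ~ havifu, sebizi ~ hevizi — Zodorar b corresponds to Lumine v between vowels (before a front vowel).
wisuto ~ wisuso — Zodorar t corresponds to Lumine s between vowels (before a back vowel).
Applying these to Zodorar 'lebito':
  lebito → rebito   (l→r word-initially before a front vowel)
  rebito → revito   (b→v between vowels (before a front vowel))
  revito → reviso   (t→s between vowels (before a back vowel))
So the Lumine cognate is 'reviso'.

reviso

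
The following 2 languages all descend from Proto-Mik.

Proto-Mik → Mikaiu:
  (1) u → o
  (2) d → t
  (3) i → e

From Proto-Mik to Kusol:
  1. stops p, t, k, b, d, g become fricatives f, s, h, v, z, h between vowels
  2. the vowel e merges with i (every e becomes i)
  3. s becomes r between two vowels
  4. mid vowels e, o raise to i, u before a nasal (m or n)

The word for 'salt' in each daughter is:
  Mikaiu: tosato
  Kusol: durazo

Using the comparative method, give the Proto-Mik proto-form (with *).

*dusado

Position 3: Mikaiu has s, Kusol has r. Mikaiu preserves s here (none of its changes turn any other segment into s), so the proto-segment is *s.
Position 1: Mikaiu has t, Kusol has d. Kusol preserves d here (none of its changes turn any other segment into d), so the proto-segment is *d.
Continuing position by position gives *dusado; check it forward:
Mikaiu: *dusado
  dusado → dosado   [vowel merger]
  dosado → tosato   [unconditioned shift]
  tosato (rule 3 does not apply)
  giving Mikaiu tosato.
Kusol: start from *dusado.
  rule 1 (intervocalic lenition): dusado → dusazo
  rule 2: no change — dusazo
  rule 3 (rhotacism): dusazo → durazo
  rule 4: no change — durazo
  ⇒ Kusol durazo
*dusado is the unique common source.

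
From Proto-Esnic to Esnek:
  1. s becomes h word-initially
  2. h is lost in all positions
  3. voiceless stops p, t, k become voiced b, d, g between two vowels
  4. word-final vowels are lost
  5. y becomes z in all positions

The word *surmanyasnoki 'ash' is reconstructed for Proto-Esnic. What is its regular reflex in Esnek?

urmanzasnog

Esnek: start from *surmanyasnoki.
  rule 1 (debuccalisation): surmanyasnoki → hurmanyasnoki
  rule 2 (h-loss): hurmanyasnoki → urmanyasnoki
  rule 3 (intervocalic voicing): urmanyasnoki → urmanyasnogi
  rule 4 (apocope): urmanyasnogi → urmanyasnog
  rule 5 (unconditioned shift): urmanyasnog → urmanzasnog
  ⇒ Esnek urmanzasnog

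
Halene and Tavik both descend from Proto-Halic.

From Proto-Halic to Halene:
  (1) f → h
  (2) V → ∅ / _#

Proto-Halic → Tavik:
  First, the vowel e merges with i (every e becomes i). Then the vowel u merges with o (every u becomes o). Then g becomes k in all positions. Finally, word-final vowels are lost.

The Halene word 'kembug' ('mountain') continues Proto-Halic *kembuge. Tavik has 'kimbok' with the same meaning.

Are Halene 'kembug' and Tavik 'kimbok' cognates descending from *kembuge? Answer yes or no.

Derive the expected Tavik reflex of *kembuge:
Tavik: *kembuge
  kembuge → kimbugi   [vowel merger]
  kimbugi → kimbogi   [vowel merger]
  kimbogi → kimboki   [unconditioned shift]
  kimboki → kimbok   [apocope]
  giving Tavik kimbok.
Tavik 'kimbok' matches the regular reflex exactly, so the pair is cognate.

yes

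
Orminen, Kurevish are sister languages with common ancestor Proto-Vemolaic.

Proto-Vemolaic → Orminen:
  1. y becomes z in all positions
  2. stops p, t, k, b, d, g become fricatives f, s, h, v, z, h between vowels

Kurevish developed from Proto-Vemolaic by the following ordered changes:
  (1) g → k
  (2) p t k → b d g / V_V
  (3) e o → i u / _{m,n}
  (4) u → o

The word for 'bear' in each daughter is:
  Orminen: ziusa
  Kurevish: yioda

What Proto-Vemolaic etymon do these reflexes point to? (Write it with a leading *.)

*yiuta

Position 3: Orminen has u, Kurevish has o. Orminen preserves u here (none of its changes turn any other segment into u), so the proto-segment is *u.
Position 4: Orminen has s, Kurevish has d. Taking the neighbouring segments as reconstructed: Orminen s could go back to *t or *s; Kurevish d could go back to *t or *d — the one source consistent with every daughter is *t.
Continuing position by position gives *yiuta; check it forward:
Orminen: start from *yiuta.
  rule 1 (unconditioned shift): yiuta → ziuta
  rule 2 (intervocalic lenition): ziuta → ziusa
  ⇒ Orminen ziusa
Kurevish: start from *yiuta.
  rule 1: no change — yiuta
  rule 2 (intervocalic voicing): yiuta → yiuda
  rule 3: no change — yiuda
  rule 4 (vowel merger): yiuda → yioda
  ⇒ Kurevish yioda
Only *yiuta yields all of Orminen ziusa, Kurevish yioda.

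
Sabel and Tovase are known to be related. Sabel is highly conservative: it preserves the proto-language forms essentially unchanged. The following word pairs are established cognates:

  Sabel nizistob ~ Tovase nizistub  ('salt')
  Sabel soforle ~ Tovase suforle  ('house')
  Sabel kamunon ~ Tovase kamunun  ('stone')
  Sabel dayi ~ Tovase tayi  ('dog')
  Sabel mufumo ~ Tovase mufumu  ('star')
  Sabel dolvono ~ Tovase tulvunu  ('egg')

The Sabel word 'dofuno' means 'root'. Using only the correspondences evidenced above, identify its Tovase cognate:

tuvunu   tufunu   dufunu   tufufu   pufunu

dolvono ~ tulvunu — Sabel d corresponds to Tovase t word-initially before a back vowel.
soforle ~ suforle — Sabel o corresponds to Tovase u after a consonant, before a labial obstruent.
mufumo ~ mufumu, dolvono ~ tulvunu — Sabel o corresponds to Tovase u word-finally.
Applying these to Sabel 'dofuno':
  dofuno → tofuno   (d→t word-initially before a back vowel)
  tofuno → tufuno   (o→u after a consonant, before a labial obstruent)
  tufuno → tufunu   (o→u word-finally)
So the Tovase cognate is 'tufunu'.

tufunu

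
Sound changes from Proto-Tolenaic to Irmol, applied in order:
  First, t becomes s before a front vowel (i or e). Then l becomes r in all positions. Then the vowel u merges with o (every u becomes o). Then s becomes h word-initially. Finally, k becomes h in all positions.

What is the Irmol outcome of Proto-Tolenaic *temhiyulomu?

Irmol: start from *temhiyulomu.
  rule 1 (palatalisation): temhiyulomu → semhiyulomu
  rule 2 (unconditioned shift): semhiyulomu → semhiyuromu
  rule 3 (vowel merger): semhiyuromu → semhiyoromo
  rule 4 (debuccalisation): semhiyoromo → hemhiyoromo
  rule 5: no change — hemhiyoromo
  ⇒ Irmol hemhiyoromo

hemhiyoromo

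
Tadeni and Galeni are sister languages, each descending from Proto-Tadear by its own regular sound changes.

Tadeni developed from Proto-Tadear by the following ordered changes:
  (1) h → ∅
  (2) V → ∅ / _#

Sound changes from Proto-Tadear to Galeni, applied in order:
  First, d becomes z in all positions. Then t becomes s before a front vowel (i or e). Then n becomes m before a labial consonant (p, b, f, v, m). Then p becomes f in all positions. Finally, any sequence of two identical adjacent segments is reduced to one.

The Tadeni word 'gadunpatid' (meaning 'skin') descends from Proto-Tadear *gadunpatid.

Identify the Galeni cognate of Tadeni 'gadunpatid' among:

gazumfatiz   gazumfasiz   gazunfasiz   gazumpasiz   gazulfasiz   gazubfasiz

gazumfasiz

Galeni: *gadunpatid
  gadunpatid → gazunpatiz   [unconditioned shift]
  gazunpatiz → gazunpasiz   [palatalisation]
  gazunpasiz → gazumpasiz   [nasal place assimilation]
  gazumpasiz → gazumfasiz   [unconditioned shift]
  gazumfasiz (rule 5 does not apply)
  giving Galeni gazumfasiz.
The other candidates each miss or misapply at least one Galeni change.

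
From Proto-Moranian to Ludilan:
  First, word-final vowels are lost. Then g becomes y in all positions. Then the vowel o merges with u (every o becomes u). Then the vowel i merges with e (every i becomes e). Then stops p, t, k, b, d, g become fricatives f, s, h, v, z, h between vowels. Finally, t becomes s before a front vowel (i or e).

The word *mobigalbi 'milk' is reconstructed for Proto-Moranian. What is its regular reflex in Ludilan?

muveyalb

Ludilan: start from *mobigalbi.
  rule 1 (apocope): mobigalbi → mobigalb
  rule 2 (unconditioned shift): mobigalb → mobiyalb
  rule 3 (vowel merger): mobiyalb → mubiyalb
  rule 4 (vowel merger): mubiyalb → mubeyalb
  rule 5 (intervocalic lenition): mubeyalb → muveyalb
  rule 6: no change — muveyalb
  ⇒ Ludilan muveyalb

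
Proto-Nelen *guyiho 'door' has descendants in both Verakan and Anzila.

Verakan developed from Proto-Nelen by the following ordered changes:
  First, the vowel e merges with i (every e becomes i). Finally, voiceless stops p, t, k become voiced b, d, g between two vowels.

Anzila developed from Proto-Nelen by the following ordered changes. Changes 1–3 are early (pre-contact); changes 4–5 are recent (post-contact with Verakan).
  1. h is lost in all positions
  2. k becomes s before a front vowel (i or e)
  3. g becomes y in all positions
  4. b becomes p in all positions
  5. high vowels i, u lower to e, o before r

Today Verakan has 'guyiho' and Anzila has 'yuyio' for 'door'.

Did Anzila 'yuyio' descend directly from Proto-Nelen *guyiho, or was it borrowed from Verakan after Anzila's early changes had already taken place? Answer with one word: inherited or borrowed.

inherited

If inherited, *guyiho would pass through all of Anzila's changes:
Anzila: *guyiho
  guyiho → guyio   [h-loss]
  guyio (rule 2 does not apply)
  guyio → yuyio   [unconditioned shift]
  yuyio (rule 4 does not apply)
  yuyio (rule 5 does not apply)
  giving Anzila yuyio.
If borrowed from Verakan 'guyiho' after the early changes, it would undergo only the recent ones:
  rule 4 (unconditioned shift): no change (guyiho)
  rule 5 (pre-rhotic lowering): no change (guyiho)
  ⇒ as a loan: guyiho
Anzila 'yuyio' matches the inherited outcome exactly, so it is an inherited cognate, not a loan.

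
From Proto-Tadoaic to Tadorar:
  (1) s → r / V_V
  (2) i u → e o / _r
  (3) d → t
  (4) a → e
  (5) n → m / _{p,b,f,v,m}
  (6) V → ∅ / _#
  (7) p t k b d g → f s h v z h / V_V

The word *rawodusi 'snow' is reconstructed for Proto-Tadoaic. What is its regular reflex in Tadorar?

rewosor

Tadorar: start from *rawodusi.
  rule 1 (rhotacism): rawodusi → rawoduri
  rule 2 (pre-rhotic lowering): rawoduri → rawodori
  rule 3 (unconditioned shift): rawodori → rawotori
  rule 4 (vowel merger): rawotori → rewotori
  rule 5: no change — rewotori
  rule 6 (apocope): rewotori → rewotor
  rule 7 (intervocalic lenition): rewotor → rewosor
  ⇒ Tadorar rewosor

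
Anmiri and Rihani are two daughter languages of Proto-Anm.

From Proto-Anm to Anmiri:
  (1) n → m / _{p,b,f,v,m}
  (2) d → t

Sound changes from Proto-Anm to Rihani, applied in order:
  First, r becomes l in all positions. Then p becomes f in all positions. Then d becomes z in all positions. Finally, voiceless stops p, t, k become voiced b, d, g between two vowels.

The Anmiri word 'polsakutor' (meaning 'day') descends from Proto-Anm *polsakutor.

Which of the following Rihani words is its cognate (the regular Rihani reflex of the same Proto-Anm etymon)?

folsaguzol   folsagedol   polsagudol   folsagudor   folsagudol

folsagudol

Rihani: start from *polsakutor.
  rule 1 (unconditioned shift): polsakutor → polsakutol
  rule 2 (unconditioned shift): polsakutol → folsakutol
  rule 3: no change — folsakutol
  rule 4 (intervocalic voicing): folsakutol → folsagudol
  ⇒ Rihani folsagudol
Only 'folsagudol' matches the regular Rihani development of *polsakutor.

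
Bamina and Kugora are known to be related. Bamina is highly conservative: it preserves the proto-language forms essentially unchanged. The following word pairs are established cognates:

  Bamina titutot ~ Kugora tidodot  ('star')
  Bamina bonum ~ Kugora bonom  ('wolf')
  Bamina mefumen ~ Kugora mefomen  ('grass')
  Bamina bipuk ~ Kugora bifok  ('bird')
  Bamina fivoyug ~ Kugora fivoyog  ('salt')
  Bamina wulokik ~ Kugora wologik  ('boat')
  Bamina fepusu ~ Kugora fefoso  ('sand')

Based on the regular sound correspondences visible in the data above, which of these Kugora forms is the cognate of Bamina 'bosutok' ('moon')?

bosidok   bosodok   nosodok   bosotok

bosodok

titutot ~ tidodot, bipuk ~ bifok — Bamina u corresponds to Kugora o after a consonant, before a consonant other than r, m, n, p, b, f, v.
titutot ~ tidodot — Bamina t corresponds to Kugora d between vowels (before a back vowel).
Applying these to Bamina 'bosutok':
  bosutok → bosotok   (u→o after a consonant, before a consonant other than r, m, n, p, b, f, v)
  bosotok → bosodok   (t→d between vowels (before a back vowel))
So the Kugora cognate is 'bosodok'.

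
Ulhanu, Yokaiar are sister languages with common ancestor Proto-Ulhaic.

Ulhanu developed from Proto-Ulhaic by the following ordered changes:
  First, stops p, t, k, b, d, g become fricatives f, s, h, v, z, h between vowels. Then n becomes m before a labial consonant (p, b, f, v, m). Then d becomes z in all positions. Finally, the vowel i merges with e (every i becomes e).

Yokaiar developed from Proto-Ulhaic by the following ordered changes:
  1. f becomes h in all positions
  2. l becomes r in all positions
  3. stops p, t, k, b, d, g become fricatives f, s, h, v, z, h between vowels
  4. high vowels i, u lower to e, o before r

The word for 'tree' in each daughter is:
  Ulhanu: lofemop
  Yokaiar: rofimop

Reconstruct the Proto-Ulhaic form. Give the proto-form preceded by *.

*lopimop

Position 4: Ulhanu has e, Yokaiar has i. Yokaiar preserves i here (none of its changes turn any other segment into i), so the proto-segment is *i.
Position 1: Ulhanu has l, Yokaiar has r. Ulhanu preserves l here (none of its changes turn any other segment into l), so the proto-segment is *l.
Position 3: Ulhanu has f, Yokaiar has f. In Yokaiar, f can only continue *p, so the proto-segment is *p.
Continuing position by position gives *lopimop; check it forward:
Ulhanu: *lopimop > lofimop > lofemop  (by intervocalic lenition, vowel merger)
Yokaiar: *lopimop
  lopimop (rule 1 does not apply)
  lopimop → ropimop   [unconditioned shift]
  ropimop → rofimop   [intervocalic lenition]
  rofimop (rule 4 does not apply)
  giving Yokaiar rofimop.
No other proto-form is consistent with every reflex, so the reconstruction is *lopimop.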